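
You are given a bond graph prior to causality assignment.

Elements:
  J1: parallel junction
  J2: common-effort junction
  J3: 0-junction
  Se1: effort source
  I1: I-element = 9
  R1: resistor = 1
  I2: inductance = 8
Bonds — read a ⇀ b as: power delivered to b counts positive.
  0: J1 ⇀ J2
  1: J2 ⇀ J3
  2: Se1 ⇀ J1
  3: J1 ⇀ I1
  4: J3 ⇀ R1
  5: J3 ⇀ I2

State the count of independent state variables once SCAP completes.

bond 2 →J1  (Se1 (Se) sets effort on bond)
bond 0 →J2  (J1: bond 2 brought effort, rest push out)
bond 3 →I1  (J1: bond 2 brought effort, rest push out)
bond 1 →J3  (J2 effort already set via bond 0)
bond 4 →R1  (0-jn J3 has e-setter on 1)
bond 5 →I2  (J3 effort already set via bond 1)

2  (I1, I2 all integral)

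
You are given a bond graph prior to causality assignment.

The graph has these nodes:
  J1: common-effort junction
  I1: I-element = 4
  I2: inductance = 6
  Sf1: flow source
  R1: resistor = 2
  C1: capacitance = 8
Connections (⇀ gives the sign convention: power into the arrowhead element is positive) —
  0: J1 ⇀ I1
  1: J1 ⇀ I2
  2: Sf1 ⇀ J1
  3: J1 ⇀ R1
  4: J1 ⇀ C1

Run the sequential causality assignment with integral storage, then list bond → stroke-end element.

β2 stroke→Sf1  (Sf1 (Sf) sets flow on bond)
β0 stroke→I1  (prefer integral on I1)
β1 stroke→I2  (I2 integral (f out))
β4 stroke→J1  (C1: C, integral causality)
β3 stroke→R1  (J1: bond 4 brought effort, rest push out)

b0 →I1
b1 →I2
b2 →Sf1
b3 →R1
b4 →J1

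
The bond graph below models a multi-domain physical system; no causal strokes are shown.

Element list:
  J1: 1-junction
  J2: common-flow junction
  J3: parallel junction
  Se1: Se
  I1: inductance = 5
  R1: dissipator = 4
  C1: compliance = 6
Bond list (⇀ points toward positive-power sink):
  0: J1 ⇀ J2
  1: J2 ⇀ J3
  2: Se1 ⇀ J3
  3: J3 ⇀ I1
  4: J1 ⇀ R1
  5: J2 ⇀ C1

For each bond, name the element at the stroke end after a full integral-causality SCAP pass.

b0 |J1
b1 |J2
b2 |J3
b3 |I1
b4 |R1
b5 |J2

#2 stroke→J3  (source Se1 imposes e)
#1 stroke→J2  (0-jn J3 has e-setter on 2)
#3 stroke→I1  (common-e at J3 fixed by 2)
#5 stroke→J2  (C1: C, integral causality)
#0 stroke→J1  (J2: last free bond brings flow in)
#4 stroke→R1  (J1 needs exactly one f-in)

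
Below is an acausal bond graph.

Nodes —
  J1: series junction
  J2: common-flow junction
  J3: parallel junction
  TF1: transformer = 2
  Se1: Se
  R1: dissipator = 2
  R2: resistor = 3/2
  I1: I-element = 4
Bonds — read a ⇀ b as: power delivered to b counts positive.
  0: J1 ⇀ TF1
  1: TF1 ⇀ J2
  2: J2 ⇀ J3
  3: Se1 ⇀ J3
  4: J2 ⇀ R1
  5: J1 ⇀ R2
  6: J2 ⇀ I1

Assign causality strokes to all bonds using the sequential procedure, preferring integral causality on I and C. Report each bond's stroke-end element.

#3 stroke→J3  (Se1: effort source, stroke at far end)
#2 stroke→J2  (0-jn J3 has e-setter on 3)
#6 stroke→I1  (I1 integral (f out))
#1 stroke→J2  (1-jn J2 has f-setter on 6)
#4 stroke→J2  (J2 flow already set via bond 6)
#0 stroke→TF1  (TF1 one-in-one-out from 1)
#5 stroke→J1  (J1 flow already set via bond 0)

b0 stroke at TF1
b1 stroke at J2
b2 stroke at J2
b3 stroke at J3
b4 stroke at J2
b5 stroke at J1
b6 stroke at I1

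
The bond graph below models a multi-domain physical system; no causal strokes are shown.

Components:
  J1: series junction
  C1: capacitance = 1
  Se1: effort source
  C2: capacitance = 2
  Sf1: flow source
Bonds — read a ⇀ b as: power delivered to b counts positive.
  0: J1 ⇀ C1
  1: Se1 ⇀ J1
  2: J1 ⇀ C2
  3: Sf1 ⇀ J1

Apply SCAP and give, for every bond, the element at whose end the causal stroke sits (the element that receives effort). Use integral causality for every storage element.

bond 1 stroke at J1  (Se1: effort source, stroke at far end)
bond 3 stroke at Sf1  (Sf1 fixes flow; stroke at Sf1)
bond 0 stroke at J1  (common-f at J1 fixed by 3)
bond 2 stroke at J1  (J1 flow already set via bond 3)

#0 |J1
#1 |J1
#2 |J1
#3 |Sf1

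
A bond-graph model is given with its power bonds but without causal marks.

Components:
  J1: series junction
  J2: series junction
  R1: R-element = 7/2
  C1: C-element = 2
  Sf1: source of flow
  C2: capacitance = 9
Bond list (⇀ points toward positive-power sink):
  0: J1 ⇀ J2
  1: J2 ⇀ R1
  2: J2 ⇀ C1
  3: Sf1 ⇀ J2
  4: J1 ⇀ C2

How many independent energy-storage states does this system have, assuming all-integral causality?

#3 →Sf1  (Sf1 (Sf) sets flow on bond)
#0 →J2  (common-f at J2 fixed by 3)
#1 →J2  (J2: bond 3 brought flow, rest push out)
#2 →J2  (1-jn J2 has f-setter on 3)
#4 →J1  (J1: bond 0 brought flow, rest push out)

2  (C1, C2 all integral)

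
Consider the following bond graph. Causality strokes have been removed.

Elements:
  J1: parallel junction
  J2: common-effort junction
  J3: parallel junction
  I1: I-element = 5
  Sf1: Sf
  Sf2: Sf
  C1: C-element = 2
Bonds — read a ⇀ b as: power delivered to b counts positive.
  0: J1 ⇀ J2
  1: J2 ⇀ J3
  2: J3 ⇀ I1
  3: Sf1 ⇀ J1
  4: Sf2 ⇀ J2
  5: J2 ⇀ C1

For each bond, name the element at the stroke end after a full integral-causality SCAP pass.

β0 stroke→J1
β1 stroke→J3
β2 stroke→I1
β3 stroke→Sf1
β4 stroke→Sf2
β5 stroke→J2

b3 stroke→Sf1  (source Sf1 imposes f)
b4 stroke→Sf2  (Sf2: flow source, stroke at near end)
b0 stroke→J1  (J1: last free bond brings effort in)
b2 stroke→I1  (I1 outputs flow p/I1)
b1 stroke→J3  (J3 needs exactly one e-in)
b5 stroke→J2  (J2 needs exactly one e-in)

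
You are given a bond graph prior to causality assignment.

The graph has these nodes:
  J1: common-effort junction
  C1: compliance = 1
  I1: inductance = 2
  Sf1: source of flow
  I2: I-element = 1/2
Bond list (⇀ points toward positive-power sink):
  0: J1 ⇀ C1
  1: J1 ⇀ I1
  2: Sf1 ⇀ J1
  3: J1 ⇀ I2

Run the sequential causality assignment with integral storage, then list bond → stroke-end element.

#0 stroke at J1
#1 stroke at I1
#2 stroke at Sf1
#3 stroke at I2

#2 stroke at Sf1  (Sf1 (Sf) sets flow on bond)
#0 stroke at J1  (C1: C, integral causality)
#1 stroke at I1  (0-jn J1 has e-setter on 0)
#3 stroke at I2  (common-e at J1 fixed by 0)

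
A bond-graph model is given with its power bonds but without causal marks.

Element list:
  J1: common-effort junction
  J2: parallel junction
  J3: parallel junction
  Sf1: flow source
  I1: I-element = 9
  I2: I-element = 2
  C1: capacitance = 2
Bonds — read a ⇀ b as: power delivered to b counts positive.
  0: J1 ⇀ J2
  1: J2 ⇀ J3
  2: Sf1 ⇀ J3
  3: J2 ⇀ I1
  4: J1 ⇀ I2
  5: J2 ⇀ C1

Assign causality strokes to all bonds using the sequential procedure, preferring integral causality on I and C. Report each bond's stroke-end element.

#0 stroke→J1
#1 stroke→J3
#2 stroke→Sf1
#3 stroke→I1
#4 stroke→I2
#5 stroke→J2

#2 |Sf1  (Sf1 fixes flow; stroke at Sf1)
#1 |J3  (J3: last free bond brings effort in)
#3 |I1  (I1 integral (f out))
#4 |I2  (I2 integral (f out))
#0 |J1  (J1 needs exactly one e-in)
#5 |J2  (J2: last free bond brings effort in)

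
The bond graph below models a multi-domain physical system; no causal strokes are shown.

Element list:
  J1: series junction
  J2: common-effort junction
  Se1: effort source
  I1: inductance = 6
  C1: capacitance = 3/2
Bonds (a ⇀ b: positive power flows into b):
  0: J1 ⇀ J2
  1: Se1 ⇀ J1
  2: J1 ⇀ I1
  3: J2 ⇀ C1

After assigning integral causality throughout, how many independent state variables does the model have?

#1 →J1  (Se1: effort source, stroke at far end)
#2 →I1  (prefer integral on I1)
#0 →J1  (common-f at J1 fixed by 2)
#3 →J2  (J2: last free bond brings effort in)

2  (C1, I1 all integral)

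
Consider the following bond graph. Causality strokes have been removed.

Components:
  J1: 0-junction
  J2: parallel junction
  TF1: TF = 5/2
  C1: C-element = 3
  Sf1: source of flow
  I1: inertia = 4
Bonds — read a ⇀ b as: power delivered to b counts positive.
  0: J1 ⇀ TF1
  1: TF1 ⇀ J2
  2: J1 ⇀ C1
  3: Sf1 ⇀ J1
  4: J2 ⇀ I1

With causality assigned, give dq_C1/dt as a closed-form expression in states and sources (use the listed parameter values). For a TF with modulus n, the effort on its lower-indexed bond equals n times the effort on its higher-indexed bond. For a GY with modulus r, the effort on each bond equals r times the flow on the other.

dq_C1/dt = F_Sf1 - p_I1/10

bond 3 stroke at Sf1  (source Sf1 imposes f)
bond 2 stroke at J1  (C1 integral (e out))
bond 0 stroke at TF1  (common-e at J1 fixed by 2)
bond 1 stroke at J2  (TF1 one-in-one-out from 0)
bond 4 stroke at I1  (0-jn J2 has e-setter on 1)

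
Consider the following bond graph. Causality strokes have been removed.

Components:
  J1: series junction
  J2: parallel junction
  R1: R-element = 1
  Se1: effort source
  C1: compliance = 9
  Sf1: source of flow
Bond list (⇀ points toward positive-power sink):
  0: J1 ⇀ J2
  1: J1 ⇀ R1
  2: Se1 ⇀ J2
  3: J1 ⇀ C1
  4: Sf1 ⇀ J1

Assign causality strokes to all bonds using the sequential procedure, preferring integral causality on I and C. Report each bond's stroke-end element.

bond 2 stroke→J2  (source Se1 imposes e)
bond 4 stroke→Sf1  (Sf1 (Sf) sets flow on bond)
bond 0 stroke→J1  (common-f at J1 fixed by 4)
bond 1 stroke→J1  (common-f at J1 fixed by 4)
bond 3 stroke→J1  (common-f at J1 fixed by 4)

#0 →J1
#1 →J1
#2 →J2
#3 →J1
#4 →Sf1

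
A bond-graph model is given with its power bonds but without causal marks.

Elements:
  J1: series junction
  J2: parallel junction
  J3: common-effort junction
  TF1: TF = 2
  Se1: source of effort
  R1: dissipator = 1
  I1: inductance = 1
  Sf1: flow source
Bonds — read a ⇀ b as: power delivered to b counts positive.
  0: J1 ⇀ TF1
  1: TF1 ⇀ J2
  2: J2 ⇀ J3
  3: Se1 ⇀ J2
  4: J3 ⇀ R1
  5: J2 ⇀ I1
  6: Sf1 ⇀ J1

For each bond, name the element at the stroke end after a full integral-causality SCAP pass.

bond 0 stroke→J1
bond 1 stroke→TF1
bond 2 stroke→J3
bond 3 stroke→J2
bond 4 stroke→R1
bond 5 stroke→I1
bond 6 stroke→Sf1

β3 →J2  (Se1: effort source, stroke at far end)
β6 →Sf1  (source Sf1 imposes f)
β0 →J1  (J1 flow already set via bond 6)
β1 →TF1  (0-jn J2 has e-setter on 3)
β2 →J3  (common-e at J2 fixed by 3)
β5 →I1  (J2 effort already set via bond 3)
β4 →R1  (0-jn J3 has e-setter on 2)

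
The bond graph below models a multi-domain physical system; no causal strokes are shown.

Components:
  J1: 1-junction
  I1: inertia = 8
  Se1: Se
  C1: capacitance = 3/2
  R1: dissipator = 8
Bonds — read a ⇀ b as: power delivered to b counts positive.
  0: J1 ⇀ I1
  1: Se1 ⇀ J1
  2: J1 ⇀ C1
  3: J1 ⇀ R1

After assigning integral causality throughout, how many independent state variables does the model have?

2  (C1, I1 all integral)

b1 stroke→J1  (Se1 fixes effort; stroke away)
b0 stroke→I1  (prefer integral on I1)
b2 stroke→J1  (J1 flow already set via bond 0)
b3 stroke→J1  (common-f at J1 fixed by 0)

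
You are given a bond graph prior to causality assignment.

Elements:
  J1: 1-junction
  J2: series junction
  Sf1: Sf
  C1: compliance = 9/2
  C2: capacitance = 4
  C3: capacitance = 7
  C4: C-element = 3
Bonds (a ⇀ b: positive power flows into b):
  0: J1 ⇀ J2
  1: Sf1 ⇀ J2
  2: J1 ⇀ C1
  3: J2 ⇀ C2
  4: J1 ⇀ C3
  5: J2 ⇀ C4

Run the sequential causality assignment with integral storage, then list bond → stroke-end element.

#1 stroke→Sf1  (Sf1 fixes flow; stroke at Sf1)
#0 stroke→J2  (J2: bond 1 brought flow, rest push out)
#3 stroke→J2  (J2: bond 1 brought flow, rest push out)
#5 stroke→J2  (J2 flow already set via bond 1)
#2 stroke→J1  (common-f at J1 fixed by 0)
#4 stroke→J1  (1-jn J1 has f-setter on 0)

b0 |J2
b1 |Sf1
b2 |J1
b3 |J2
b4 |J1
b5 |J2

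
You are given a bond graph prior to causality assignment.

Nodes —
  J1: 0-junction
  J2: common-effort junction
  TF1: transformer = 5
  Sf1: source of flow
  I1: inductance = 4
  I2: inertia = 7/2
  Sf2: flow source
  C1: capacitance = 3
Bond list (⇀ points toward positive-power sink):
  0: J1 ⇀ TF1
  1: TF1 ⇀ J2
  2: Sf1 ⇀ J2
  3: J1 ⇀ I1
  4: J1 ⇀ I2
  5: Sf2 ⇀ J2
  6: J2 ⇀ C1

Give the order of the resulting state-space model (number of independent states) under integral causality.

b2 |Sf1  (Sf1: flow source, stroke at near end)
b5 |Sf2  (Sf2 fixes flow; stroke at Sf2)
b3 |I1  (prefer integral on I1)
b4 |I2  (I2 integral (f out))
b0 |J1  (J1 needs exactly one e-in)
b1 |TF1  (TF TF1: opposite of bond 0)
b6 |J2  (J2 needs exactly one e-in)

3  (C1, I1, I2 all integral)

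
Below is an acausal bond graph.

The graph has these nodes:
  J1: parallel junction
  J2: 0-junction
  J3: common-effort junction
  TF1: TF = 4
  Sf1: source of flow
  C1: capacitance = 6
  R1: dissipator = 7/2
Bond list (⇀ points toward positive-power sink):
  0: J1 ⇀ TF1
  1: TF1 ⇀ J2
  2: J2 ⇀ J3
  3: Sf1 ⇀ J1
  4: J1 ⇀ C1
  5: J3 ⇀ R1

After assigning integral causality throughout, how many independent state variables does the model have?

1  (C1 all integral)

bond 3 |Sf1  (Sf1: flow source, stroke at near end)
bond 4 |J1  (C1 integral (e out))
bond 0 |TF1  (common-e at J1 fixed by 4)
bond 1 |J2  (TF1: transformer flips bond 0)
bond 2 |J3  (0-jn J2 has e-setter on 1)
bond 5 |R1  (J3: bond 2 brought effort, rest push out)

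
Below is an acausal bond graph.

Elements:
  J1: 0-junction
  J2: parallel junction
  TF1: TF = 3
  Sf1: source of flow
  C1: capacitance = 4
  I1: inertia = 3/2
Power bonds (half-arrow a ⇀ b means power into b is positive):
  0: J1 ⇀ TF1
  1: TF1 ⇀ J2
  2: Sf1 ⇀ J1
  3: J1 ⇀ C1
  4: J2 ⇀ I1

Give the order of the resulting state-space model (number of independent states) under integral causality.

bond 2 stroke at Sf1  (Sf1: flow source, stroke at near end)
bond 3 stroke at J1  (C1: C, integral causality)
bond 0 stroke at TF1  (common-e at J1 fixed by 3)
bond 1 stroke at J2  (TF1: transformer flips bond 0)
bond 4 stroke at I1  (J2 effort already set via bond 1)

2  (C1, I1 all integral)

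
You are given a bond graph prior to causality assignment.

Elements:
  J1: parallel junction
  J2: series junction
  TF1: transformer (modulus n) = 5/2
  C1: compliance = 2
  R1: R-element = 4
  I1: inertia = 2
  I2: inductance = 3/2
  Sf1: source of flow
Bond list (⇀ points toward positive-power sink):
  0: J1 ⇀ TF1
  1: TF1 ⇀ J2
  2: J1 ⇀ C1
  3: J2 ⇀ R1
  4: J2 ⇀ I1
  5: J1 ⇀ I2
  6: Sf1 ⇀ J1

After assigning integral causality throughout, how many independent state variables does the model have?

3  (C1, I1, I2 all integral)

b6 stroke→Sf1  (Sf1: flow source, stroke at near end)
b2 stroke→J1  (prefer integral on C1)
b0 stroke→TF1  (0-jn J1 has e-setter on 2)
b5 stroke→I2  (common-e at J1 fixed by 2)
b1 stroke→J2  (TF1: transformer flips bond 0)
b4 stroke→I1  (prefer integral on I1)
b3 stroke→J2  (1-jn J2 has f-setter on 4)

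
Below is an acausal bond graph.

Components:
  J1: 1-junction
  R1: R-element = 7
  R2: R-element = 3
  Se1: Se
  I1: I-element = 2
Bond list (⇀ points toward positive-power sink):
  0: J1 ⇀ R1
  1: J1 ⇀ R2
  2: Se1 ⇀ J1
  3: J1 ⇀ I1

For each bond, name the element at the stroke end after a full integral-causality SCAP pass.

bond 2 stroke→J1  (Se1: effort source, stroke at far end)
bond 3 stroke→I1  (prefer integral on I1)
bond 0 stroke→J1  (J1: bond 3 brought flow, rest push out)
bond 1 stroke→J1  (J1: bond 3 brought flow, rest push out)

β0 →J1
β1 →J1
β2 →J1
β3 →I1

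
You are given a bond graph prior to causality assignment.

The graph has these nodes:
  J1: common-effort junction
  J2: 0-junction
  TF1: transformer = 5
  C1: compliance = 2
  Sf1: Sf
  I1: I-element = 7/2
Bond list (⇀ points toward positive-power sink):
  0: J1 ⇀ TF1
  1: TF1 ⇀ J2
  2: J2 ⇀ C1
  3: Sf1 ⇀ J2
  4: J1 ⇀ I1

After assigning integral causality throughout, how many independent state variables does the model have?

β3 |Sf1  (Sf1: flow source, stroke at near end)
β2 |J2  (C1 outputs effort q/C1)
β1 |TF1  (common-e at J2 fixed by 2)
β0 |J1  (through TF1, causality passes straight; one stroke at TF1)
β4 |I1  (J1 effort already set via bond 0)

2  (C1, I1 all integral)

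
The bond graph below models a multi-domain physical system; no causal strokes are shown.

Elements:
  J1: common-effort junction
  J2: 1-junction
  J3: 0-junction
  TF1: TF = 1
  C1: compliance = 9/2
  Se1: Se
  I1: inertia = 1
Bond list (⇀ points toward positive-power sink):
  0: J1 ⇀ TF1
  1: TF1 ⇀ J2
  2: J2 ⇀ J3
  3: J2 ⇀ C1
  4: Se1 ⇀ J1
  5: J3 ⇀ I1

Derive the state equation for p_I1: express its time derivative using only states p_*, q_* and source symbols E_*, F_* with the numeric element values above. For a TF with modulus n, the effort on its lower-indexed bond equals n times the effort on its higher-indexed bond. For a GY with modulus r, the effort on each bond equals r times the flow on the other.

#4 stroke→J1  (Se1: effort source, stroke at far end)
#0 stroke→TF1  (0-jn J1 has e-setter on 4)
#1 stroke→J2  (TF TF1: opposite of bond 0)
#3 stroke→J2  (C1 integral (e out))
#2 stroke→J3  (closing 1-jn rule on J2)
#5 stroke→I1  (0-jn J3 has e-setter on 2)

dp_I1/dt = E_Se1 - 2*q_C1/9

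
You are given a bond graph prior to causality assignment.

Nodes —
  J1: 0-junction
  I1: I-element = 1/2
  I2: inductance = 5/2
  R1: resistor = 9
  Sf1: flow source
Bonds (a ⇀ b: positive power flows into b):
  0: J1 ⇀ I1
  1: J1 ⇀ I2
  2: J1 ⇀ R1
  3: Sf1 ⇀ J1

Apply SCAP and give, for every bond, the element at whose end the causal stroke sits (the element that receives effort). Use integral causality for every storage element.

bond 0 →I1
bond 1 →I2
bond 2 →J1
bond 3 →Sf1

#3 |Sf1  (source Sf1 imposes f)
#0 |I1  (I1 integral (f out))
#1 |I2  (I2 integral (f out))
#2 |J1  (J1 needs exactly one e-in)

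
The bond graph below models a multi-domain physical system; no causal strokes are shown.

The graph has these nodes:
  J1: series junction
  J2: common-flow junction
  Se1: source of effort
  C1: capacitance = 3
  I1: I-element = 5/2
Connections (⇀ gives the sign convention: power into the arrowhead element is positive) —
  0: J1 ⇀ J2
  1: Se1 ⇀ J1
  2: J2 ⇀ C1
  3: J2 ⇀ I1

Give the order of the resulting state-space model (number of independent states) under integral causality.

β1 →J1  (Se1 fixes effort; stroke away)
β0 →J2  (J1: last free bond brings flow in)
β2 →J2  (C1: C, integral causality)
β3 →I1  (J2 needs exactly one f-in)

2  (C1, I1 all integral)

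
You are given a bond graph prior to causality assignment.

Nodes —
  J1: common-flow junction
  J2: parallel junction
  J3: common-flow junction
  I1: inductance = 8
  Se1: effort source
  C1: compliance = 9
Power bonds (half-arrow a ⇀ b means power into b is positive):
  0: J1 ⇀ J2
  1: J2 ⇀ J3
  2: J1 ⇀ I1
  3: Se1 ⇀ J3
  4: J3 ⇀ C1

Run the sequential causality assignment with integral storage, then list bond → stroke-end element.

#3 |J3  (Se1 fixes effort; stroke away)
#2 |I1  (prefer integral on I1)
#0 |J1  (1-jn J1 has f-setter on 2)
#1 |J2  (closing 0-jn rule on J2)
#4 |J3  (common-f at J3 fixed by 1)

β0 →J1
β1 →J2
β2 →I1
β3 →J3
β4 →J3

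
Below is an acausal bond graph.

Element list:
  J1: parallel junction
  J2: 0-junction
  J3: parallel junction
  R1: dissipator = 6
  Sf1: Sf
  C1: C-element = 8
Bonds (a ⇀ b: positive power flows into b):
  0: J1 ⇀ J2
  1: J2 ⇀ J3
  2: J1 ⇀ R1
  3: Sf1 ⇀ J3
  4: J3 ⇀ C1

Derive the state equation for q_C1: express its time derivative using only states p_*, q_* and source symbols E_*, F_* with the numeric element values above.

dq_C1/dt = F_Sf1 - q_C1/48

#3 stroke at Sf1  (source Sf1 imposes f)
#4 stroke at J3  (C1 outputs effort q/C1)
#1 stroke at J2  (J3: bond 4 brought effort, rest push out)
#0 stroke at J1  (J2: bond 1 brought effort, rest push out)
#2 stroke at R1  (0-jn J1 has e-setter on 0)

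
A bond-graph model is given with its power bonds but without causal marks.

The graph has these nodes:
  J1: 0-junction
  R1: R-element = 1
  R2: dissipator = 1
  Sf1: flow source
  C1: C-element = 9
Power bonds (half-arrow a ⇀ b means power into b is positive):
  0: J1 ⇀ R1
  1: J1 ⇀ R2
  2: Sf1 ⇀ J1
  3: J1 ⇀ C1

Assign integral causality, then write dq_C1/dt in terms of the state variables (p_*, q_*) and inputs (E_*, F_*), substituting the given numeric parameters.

dq_C1/dt = F_Sf1 - 2*q_C1/9

β2 stroke at Sf1  (Sf1: flow source, stroke at near end)
β3 stroke at J1  (prefer integral on C1)
β0 stroke at R1  (J1: bond 3 brought effort, rest push out)
β1 stroke at R2  (common-e at J1 fixed by 3)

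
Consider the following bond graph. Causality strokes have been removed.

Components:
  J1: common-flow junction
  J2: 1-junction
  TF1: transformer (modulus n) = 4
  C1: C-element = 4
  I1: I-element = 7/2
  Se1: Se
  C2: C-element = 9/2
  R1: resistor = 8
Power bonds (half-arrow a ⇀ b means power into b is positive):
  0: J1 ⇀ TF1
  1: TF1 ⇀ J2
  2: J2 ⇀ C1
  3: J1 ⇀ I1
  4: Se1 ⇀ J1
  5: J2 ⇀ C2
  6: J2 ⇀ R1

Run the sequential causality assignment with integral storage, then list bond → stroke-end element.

#0 |J1
#1 |TF1
#2 |J2
#3 |I1
#4 |J1
#5 |J2
#6 |J2

#4 stroke→J1  (Se1 (Se) sets effort on bond)
#2 stroke→J2  (C1: C, integral causality)
#3 stroke→I1  (prefer integral on I1)
#0 stroke→J1  (J1 flow already set via bond 3)
#1 stroke→TF1  (TF1: transformer flips bond 0)
#5 stroke→J2  (J2: bond 1 brought flow, rest push out)
#6 stroke→J2  (common-f at J2 fixed by 1)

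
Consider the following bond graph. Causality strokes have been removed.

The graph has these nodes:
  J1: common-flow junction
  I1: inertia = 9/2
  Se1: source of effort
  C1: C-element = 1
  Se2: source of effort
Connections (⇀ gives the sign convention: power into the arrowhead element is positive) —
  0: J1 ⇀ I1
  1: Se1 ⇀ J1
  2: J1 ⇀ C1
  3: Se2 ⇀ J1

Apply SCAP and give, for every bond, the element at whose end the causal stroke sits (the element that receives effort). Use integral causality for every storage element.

#0 stroke→I1
#1 stroke→J1
#2 stroke→J1
#3 stroke→J1

β1 stroke→J1  (Se1: effort source, stroke at far end)
β3 stroke→J1  (Se2 fixes effort; stroke away)
β0 stroke→I1  (I1 integral (f out))
β2 stroke→J1  (1-jn J1 has f-setter on 0)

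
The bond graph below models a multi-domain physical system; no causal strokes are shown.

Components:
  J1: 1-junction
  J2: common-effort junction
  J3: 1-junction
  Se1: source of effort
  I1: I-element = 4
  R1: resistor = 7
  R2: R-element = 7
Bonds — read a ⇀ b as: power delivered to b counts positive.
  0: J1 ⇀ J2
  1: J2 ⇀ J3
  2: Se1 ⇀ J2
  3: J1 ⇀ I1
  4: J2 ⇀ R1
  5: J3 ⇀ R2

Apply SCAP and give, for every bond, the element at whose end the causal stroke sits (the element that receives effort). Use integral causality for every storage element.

bond 2 stroke→J2  (Se1 fixes effort; stroke away)
bond 0 stroke→J1  (J2: bond 2 brought effort, rest push out)
bond 1 stroke→J3  (J2 effort already set via bond 2)
bond 4 stroke→R1  (J2 effort already set via bond 2)
bond 5 stroke→R2  (closing 1-jn rule on J3)
bond 3 stroke→I1  (closing 1-jn rule on J1)

bond 0 stroke at J1
bond 1 stroke at J3
bond 2 stroke at J2
bond 3 stroke at I1
bond 4 stroke at R1
bond 5 stroke at R2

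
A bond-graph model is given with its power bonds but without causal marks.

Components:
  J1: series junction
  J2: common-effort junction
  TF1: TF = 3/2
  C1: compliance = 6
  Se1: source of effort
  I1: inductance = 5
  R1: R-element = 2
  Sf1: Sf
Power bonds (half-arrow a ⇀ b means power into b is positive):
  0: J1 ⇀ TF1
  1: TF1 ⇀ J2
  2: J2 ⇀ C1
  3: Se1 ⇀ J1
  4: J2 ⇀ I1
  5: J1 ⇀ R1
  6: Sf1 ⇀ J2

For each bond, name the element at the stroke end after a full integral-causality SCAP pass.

β0 stroke at J1
β1 stroke at TF1
β2 stroke at J2
β3 stroke at J1
β4 stroke at I1
β5 stroke at R1
β6 stroke at Sf1

b3 →J1  (Se1 (Se) sets effort on bond)
b6 →Sf1  (Sf1 fixes flow; stroke at Sf1)
b2 →J2  (C1 outputs effort q/C1)
b1 →TF1  (J2 effort already set via bond 2)
b4 →I1  (J2 effort already set via bond 2)
b0 →J1  (TF TF1: opposite of bond 1)
b5 →R1  (J1 needs exactly one f-in)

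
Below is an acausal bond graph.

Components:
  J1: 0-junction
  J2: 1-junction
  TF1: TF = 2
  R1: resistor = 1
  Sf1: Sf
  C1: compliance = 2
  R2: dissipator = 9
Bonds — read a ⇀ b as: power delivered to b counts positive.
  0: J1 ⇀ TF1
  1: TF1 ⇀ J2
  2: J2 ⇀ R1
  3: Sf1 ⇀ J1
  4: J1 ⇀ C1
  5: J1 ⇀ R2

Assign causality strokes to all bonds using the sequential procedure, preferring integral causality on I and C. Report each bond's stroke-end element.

#0 |TF1
#1 |J2
#2 |R1
#3 |Sf1
#4 |J1
#5 |R2

#3 →Sf1  (Sf1 fixes flow; stroke at Sf1)
#4 →J1  (prefer integral on C1)
#0 →TF1  (0-jn J1 has e-setter on 4)
#5 →R2  (common-e at J1 fixed by 4)
#1 →J2  (TF1: transformer flips bond 0)
#2 →R1  (only one flow-in slot at J2)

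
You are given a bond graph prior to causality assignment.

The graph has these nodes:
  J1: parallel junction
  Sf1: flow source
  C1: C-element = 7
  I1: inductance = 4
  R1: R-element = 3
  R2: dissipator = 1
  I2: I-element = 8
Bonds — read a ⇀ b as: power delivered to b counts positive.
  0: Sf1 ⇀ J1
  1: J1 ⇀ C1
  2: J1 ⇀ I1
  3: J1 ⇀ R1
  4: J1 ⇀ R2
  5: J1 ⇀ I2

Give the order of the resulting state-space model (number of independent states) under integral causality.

b0 |Sf1  (Sf1 fixes flow; stroke at Sf1)
b1 |J1  (prefer integral on C1)
b2 |I1  (J1 effort already set via bond 1)
b3 |R1  (common-e at J1 fixed by 1)
b4 |R2  (common-e at J1 fixed by 1)
b5 |I2  (0-jn J1 has e-setter on 1)

3  (C1, I1, I2 all integral)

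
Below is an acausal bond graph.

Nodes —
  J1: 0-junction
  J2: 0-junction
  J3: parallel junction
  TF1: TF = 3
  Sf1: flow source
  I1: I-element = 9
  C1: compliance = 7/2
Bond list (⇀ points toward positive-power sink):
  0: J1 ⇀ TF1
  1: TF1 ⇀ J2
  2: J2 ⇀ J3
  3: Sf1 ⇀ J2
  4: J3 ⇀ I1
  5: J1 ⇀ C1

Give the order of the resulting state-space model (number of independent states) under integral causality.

2  (C1, I1 all integral)

β3 stroke at Sf1  (source Sf1 imposes f)
β4 stroke at I1  (I1 outputs flow p/I1)
β2 stroke at J3  (only one effort-in slot at J3)
β1 stroke at J2  (closing 0-jn rule on J2)
β0 stroke at TF1  (TF1: transformer flips bond 1)
β5 stroke at J1  (J1 needs exactly one e-in)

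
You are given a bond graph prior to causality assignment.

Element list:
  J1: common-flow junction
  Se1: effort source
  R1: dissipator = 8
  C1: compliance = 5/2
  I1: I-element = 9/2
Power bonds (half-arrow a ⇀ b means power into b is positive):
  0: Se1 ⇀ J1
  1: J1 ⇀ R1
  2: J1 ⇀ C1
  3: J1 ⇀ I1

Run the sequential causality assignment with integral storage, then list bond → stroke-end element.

#0 →J1
#1 →J1
#2 →J1
#3 →I1

b0 |J1  (Se1 (Se) sets effort on bond)
b2 |J1  (C1 outputs effort q/C1)
b3 |I1  (prefer integral on I1)
b1 |J1  (1-jn J1 has f-setter on 3)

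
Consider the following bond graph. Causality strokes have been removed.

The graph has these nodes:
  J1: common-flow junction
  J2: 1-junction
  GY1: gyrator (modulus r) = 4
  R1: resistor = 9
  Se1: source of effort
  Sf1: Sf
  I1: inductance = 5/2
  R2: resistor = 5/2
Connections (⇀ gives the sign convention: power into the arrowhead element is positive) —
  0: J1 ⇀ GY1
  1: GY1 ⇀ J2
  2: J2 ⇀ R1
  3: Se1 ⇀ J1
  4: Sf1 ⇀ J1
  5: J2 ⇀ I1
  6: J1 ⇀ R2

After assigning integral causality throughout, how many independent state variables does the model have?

1  (I1 all integral)

#3 stroke→J1  (Se1: effort source, stroke at far end)
#4 stroke→Sf1  (source Sf1 imposes f)
#0 stroke→J1  (1-jn J1 has f-setter on 4)
#6 stroke→J1  (J1: bond 4 brought flow, rest push out)
#1 stroke→J2  (through GY1, causality inverts; strokes same side of GY1)
#5 stroke→I1  (prefer integral on I1)
#2 stroke→J2  (J2 flow already set via bond 5)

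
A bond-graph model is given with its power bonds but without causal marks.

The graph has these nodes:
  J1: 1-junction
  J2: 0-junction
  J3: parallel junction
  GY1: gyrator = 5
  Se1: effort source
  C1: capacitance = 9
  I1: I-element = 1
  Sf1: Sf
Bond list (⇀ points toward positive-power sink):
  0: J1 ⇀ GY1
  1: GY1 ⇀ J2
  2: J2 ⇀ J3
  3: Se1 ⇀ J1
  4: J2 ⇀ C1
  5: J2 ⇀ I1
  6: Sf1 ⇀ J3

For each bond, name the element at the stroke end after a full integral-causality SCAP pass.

#0 stroke→GY1
#1 stroke→GY1
#2 stroke→J3
#3 stroke→J1
#4 stroke→J2
#5 stroke→I1
#6 stroke→Sf1

b3 stroke at J1  (Se1 fixes effort; stroke away)
b6 stroke at Sf1  (Sf1 (Sf) sets flow on bond)
b0 stroke at GY1  (J1 needs exactly one f-in)
b2 stroke at J3  (closing 0-jn rule on J3)
b1 stroke at GY1  (GY GY1: same side as bond 0)
b4 stroke at J2  (prefer integral on C1)
b5 stroke at I1  (0-jn J2 has e-setter on 4)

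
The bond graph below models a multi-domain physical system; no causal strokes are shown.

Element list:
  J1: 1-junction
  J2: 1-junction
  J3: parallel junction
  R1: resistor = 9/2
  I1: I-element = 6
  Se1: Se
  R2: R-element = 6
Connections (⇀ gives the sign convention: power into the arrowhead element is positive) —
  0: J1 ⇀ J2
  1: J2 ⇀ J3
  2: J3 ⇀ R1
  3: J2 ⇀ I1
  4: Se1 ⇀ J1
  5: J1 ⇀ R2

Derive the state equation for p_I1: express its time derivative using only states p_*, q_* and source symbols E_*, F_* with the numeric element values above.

#4 →J1  (source Se1 imposes e)
#3 →I1  (I1: I, integral causality)
#0 →J2  (J2 flow already set via bond 3)
#1 →J2  (common-f at J2 fixed by 3)
#2 →J3  (J3 needs exactly one e-in)
#5 →J1  (1-jn J1 has f-setter on 0)

dp_I1/dt = E_Se1 - 7*p_I1/4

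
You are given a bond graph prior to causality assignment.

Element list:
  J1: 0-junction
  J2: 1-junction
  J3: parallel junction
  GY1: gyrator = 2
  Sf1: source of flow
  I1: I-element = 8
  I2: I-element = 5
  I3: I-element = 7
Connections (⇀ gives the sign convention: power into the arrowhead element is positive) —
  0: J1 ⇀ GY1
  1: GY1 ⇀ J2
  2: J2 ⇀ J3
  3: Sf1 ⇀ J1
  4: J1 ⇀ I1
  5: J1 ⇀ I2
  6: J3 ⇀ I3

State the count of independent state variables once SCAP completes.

#3 →Sf1  (Sf1 fixes flow; stroke at Sf1)
#4 →I1  (I1 outputs flow p/I1)
#5 →I2  (I2: I, integral causality)
#0 →J1  (J1 needs exactly one e-in)
#1 →J2  (through GY1, causality inverts; strokes same side of GY1)
#2 →J3  (J2: last free bond brings flow in)
#6 →I3  (J3 effort already set via bond 2)

3  (I1, I2, I3 all integral)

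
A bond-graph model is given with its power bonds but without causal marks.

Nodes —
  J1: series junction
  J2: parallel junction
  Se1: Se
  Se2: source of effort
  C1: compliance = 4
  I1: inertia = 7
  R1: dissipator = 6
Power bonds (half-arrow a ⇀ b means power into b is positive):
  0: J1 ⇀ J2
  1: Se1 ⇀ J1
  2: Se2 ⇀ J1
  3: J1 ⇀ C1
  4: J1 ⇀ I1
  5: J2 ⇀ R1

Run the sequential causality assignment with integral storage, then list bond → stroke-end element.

β0 stroke→J1
β1 stroke→J1
β2 stroke→J1
β3 stroke→J1
β4 stroke→I1
β5 stroke→J2

bond 1 |J1  (Se1 (Se) sets effort on bond)
bond 2 |J1  (Se2 fixes effort; stroke away)
bond 3 |J1  (C1 integral (e out))
bond 4 |I1  (I1 outputs flow p/I1)
bond 0 |J1  (common-f at J1 fixed by 4)
bond 5 |J2  (only one effort-in slot at J2)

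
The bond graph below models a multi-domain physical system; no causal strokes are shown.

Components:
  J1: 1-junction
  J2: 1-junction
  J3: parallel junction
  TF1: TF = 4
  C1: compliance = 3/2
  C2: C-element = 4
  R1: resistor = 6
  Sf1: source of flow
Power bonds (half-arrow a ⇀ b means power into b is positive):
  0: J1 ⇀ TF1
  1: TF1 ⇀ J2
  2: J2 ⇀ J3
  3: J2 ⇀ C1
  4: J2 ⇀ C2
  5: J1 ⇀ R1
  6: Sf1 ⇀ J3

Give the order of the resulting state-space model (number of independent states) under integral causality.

b6 |Sf1  (Sf1 fixes flow; stroke at Sf1)
b2 |J3  (J3: last free bond brings effort in)
b1 |J2  (1-jn J2 has f-setter on 2)
b3 |J2  (1-jn J2 has f-setter on 2)
b4 |J2  (J2: bond 2 brought flow, rest push out)
b0 |TF1  (TF1: transformer flips bond 1)
b5 |J1  (J1 flow already set via bond 0)

2  (C1, C2 all integral)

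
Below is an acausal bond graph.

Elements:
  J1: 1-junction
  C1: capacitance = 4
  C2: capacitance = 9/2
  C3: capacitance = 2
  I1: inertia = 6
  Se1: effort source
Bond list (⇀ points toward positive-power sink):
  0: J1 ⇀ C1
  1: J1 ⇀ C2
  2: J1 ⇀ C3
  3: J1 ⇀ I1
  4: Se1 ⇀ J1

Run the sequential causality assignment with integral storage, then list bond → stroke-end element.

b0 stroke→J1
b1 stroke→J1
b2 stroke→J1
b3 stroke→I1
b4 stroke→J1

b4 |J1  (Se1: effort source, stroke at far end)
b0 |J1  (prefer integral on C1)
b1 |J1  (C2 outputs effort q/C2)
b2 |J1  (C3: C, integral causality)
b3 |I1  (only one flow-in slot at J1)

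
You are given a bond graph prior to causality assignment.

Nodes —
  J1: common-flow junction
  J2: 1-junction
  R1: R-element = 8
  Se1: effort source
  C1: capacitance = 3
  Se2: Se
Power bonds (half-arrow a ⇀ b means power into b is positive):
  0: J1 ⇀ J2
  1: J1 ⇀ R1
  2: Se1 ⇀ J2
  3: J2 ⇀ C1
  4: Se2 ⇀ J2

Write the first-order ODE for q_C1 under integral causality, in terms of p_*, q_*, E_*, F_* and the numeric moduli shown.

dq_C1/dt = E_Se1/8 + E_Se2/8 - q_C1/24

bond 2 |J2  (Se1: effort source, stroke at far end)
bond 4 |J2  (source Se2 imposes e)
bond 3 |J2  (C1 outputs effort q/C1)
bond 0 |J1  (closing 1-jn rule on J2)
bond 1 |R1  (J1 needs exactly one f-in)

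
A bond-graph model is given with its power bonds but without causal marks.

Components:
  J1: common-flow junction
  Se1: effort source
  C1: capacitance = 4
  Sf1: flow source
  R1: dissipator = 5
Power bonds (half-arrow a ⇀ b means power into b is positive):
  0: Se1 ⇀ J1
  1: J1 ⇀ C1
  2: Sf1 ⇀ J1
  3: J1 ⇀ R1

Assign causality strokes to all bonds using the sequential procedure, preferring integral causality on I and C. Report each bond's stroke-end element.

b0 →J1  (source Se1 imposes e)
b2 →Sf1  (source Sf1 imposes f)
b1 →J1  (J1 flow already set via bond 2)
b3 →J1  (J1: bond 2 brought flow, rest push out)

b0 →J1
b1 →J1
b2 →Sf1
b3 →J1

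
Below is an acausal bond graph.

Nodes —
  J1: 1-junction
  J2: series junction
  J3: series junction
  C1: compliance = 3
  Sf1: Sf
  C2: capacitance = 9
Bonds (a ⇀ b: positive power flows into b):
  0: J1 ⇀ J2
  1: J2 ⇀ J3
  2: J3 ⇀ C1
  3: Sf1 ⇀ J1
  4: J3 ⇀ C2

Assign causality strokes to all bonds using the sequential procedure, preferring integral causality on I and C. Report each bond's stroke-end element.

b0 →J1
b1 →J2
b2 →J3
b3 →Sf1
b4 →J3

#3 →Sf1  (Sf1: flow source, stroke at near end)
#0 →J1  (common-f at J1 fixed by 3)
#1 →J2  (J2: bond 0 brought flow, rest push out)
#2 →J3  (J3: bond 1 brought flow, rest push out)
#4 →J3  (common-f at J3 fixed by 1)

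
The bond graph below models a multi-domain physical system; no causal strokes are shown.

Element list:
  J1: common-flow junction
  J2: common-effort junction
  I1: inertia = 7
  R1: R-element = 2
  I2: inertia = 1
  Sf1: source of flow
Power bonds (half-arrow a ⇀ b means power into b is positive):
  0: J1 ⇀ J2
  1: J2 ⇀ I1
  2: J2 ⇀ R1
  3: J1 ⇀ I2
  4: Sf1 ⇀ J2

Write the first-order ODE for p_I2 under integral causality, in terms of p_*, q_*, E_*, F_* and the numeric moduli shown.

#4 stroke→Sf1  (Sf1: flow source, stroke at near end)
#1 stroke→I1  (I1 outputs flow p/I1)
#3 stroke→I2  (prefer integral on I2)
#0 stroke→J1  (J1 flow already set via bond 3)
#2 stroke→J2  (closing 0-jn rule on J2)

dp_I2/dt = -2*F_Sf1 + 2*p_I1/7 - 2*p_I2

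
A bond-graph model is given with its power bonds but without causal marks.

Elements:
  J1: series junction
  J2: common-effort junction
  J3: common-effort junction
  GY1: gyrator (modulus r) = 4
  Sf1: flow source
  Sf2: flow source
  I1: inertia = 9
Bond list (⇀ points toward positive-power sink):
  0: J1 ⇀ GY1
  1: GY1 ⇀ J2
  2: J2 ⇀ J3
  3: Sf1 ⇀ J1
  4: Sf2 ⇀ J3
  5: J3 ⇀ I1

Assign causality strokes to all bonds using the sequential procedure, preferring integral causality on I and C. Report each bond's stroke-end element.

bond 3 →Sf1  (source Sf1 imposes f)
bond 4 →Sf2  (Sf2 fixes flow; stroke at Sf2)
bond 0 →J1  (1-jn J1 has f-setter on 3)
bond 1 →J2  (GY1 both-in/both-out from 0)
bond 2 →J3  (0-jn J2 has e-setter on 1)
bond 5 →I1  (0-jn J3 has e-setter on 2)

b0 stroke at J1
b1 stroke at J2
b2 stroke at J3
b3 stroke at Sf1
b4 stroke at Sf2
b5 stroke at I1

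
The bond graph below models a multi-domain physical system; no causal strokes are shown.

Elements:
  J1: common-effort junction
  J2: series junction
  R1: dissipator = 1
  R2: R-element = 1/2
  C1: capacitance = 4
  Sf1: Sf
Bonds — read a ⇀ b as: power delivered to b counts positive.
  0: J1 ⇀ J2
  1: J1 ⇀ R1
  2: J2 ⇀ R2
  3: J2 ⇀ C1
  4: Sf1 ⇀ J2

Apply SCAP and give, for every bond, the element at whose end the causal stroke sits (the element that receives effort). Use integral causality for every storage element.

β0 →J2
β1 →J1
β2 →J2
β3 →J2
β4 →Sf1

β4 →Sf1  (source Sf1 imposes f)
β0 →J2  (1-jn J2 has f-setter on 4)
β2 →J2  (common-f at J2 fixed by 4)
β3 →J2  (1-jn J2 has f-setter on 4)
β1 →J1  (only one effort-in slot at J1)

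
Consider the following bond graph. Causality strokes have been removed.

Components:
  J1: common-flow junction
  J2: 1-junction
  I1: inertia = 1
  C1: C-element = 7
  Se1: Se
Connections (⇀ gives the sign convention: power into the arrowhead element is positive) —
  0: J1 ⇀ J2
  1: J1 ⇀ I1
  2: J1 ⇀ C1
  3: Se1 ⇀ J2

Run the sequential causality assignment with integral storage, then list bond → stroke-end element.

β0 →J1
β1 →I1
β2 →J1
β3 →J2

β3 |J2  (source Se1 imposes e)
β0 |J1  (J2: last free bond brings flow in)
β1 |I1  (prefer integral on I1)
β2 |J1  (common-f at J1 fixed by 1)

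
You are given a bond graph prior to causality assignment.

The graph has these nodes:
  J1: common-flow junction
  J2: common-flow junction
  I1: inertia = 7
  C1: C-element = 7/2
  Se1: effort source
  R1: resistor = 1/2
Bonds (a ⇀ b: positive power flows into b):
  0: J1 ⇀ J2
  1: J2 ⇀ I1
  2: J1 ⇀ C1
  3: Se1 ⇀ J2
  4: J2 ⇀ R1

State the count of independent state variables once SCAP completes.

2  (C1, I1 all integral)

b3 →J2  (Se1 fixes effort; stroke away)
b1 →I1  (I1: I, integral causality)
b0 →J2  (1-jn J2 has f-setter on 1)
b4 →J2  (common-f at J2 fixed by 1)
b2 →J1  (J1: bond 0 brought flow, rest push out)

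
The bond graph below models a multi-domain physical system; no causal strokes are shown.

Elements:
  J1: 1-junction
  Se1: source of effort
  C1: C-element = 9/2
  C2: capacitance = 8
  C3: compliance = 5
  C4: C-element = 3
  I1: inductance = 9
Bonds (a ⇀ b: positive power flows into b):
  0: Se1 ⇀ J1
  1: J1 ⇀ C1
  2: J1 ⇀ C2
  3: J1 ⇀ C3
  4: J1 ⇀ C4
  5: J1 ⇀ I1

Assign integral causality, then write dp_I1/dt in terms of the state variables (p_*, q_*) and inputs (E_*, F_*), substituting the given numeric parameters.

dp_I1/dt = E_Se1 - 2*q_C1/9 - q_C2/8 - q_C3/5 - q_C4/3

bond 0 |J1  (Se1: effort source, stroke at far end)
bond 1 |J1  (C1 integral (e out))
bond 2 |J1  (C2: C, integral causality)
bond 3 |J1  (C3 outputs effort q/C3)
bond 4 |J1  (C4 integral (e out))
bond 5 |I1  (closing 1-jn rule on J1)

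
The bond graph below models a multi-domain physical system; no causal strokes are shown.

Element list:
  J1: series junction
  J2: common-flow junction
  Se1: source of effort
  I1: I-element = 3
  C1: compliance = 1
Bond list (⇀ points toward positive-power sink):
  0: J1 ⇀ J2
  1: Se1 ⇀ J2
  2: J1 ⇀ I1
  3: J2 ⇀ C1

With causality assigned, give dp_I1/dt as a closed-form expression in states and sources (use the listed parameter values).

b1 stroke→J2  (Se1: effort source, stroke at far end)
b2 stroke→I1  (I1 integral (f out))
b0 stroke→J1  (common-f at J1 fixed by 2)
b3 stroke→J2  (1-jn J2 has f-setter on 0)

dp_I1/dt = E_Se1 - q_C1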